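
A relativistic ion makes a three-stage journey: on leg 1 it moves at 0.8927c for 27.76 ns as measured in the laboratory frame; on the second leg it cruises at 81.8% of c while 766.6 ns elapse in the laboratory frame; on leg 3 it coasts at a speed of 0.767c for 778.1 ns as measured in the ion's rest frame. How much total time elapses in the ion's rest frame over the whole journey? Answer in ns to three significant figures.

τ = 1230 ns

Leg 1: γ = 1/√(1 − 0.8927²) = 1/√0.2031 = 2.219; τ_1 = 27.76/2.219 = 12.51 ns.
Leg 2: β = 0.818; γ = 1/√(1 − 0.818²) = 1/√0.3309 = 1.738; τ_2 = 766.6/1.738 = 441.0 ns.
Leg 3: 778.1 ns is already measured in the ion's rest frame.
Total: 12.51 + 441.0 + 778.1 ns.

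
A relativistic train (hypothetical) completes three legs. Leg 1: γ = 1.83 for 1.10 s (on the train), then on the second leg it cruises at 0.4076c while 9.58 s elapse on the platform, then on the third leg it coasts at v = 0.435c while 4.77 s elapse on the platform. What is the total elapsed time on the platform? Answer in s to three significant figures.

Δt = 16.4 s

Leg 1: γ = 1.83; Δt_1 = 1.830 × 1.10 = 2.013 s.
Leg 2: 9.58 s is already measured on the platform.
Leg 3: 4.77 s is already measured on the platform.
Total: 2.013 + 9.580 + 4.770 s.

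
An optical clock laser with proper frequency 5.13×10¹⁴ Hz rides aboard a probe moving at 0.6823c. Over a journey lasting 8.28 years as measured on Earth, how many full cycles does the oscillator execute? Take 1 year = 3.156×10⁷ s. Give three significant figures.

N = 9.80×10²²

γ = 1/√(1 − 0.6823²) = 1/√0.5345 = 1.368
The oscillator's own cycle count is N = f × τ where τ is the proper time aboard the probe. τ = Δt/γ = 8.28/1.368 = 6.053 years = 1.910×10⁸ s.
N = 5.13×10¹⁴ × 1.910×10⁸ = 9.800×10²².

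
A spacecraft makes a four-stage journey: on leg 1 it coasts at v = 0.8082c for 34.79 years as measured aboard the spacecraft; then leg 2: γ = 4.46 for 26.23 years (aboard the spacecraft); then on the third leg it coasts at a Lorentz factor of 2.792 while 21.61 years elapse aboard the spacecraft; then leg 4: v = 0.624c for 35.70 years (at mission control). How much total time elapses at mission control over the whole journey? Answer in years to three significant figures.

Leg 1: γ = 1/√(1 − 0.8082²) = 1/√0.3468 = 1.698; Δt_1 = 1.698 × 34.79 = 59.08 years.
Leg 2: γ = 4.46; Δt_2 = 4.460 × 26.23 = 117.0 years.
Leg 3: γ = 2.792; Δt_3 = 2.792 × 21.61 = 60.34 years.
Leg 4: 35.70 years is already measured at mission control.
Total: 59.08 + 117.0 + 60.34 + 35.70 years.

Δt = 272 years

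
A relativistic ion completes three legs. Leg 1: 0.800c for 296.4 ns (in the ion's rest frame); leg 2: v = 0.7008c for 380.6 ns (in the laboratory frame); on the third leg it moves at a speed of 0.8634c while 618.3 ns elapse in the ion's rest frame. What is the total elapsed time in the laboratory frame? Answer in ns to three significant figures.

Δt = 2100 ns

Leg 1: γ = 1/√(1 − 0.800²) = 5/3 ≈ 1.667; Δt_1 = 1.667 × 296.4 = 494.0 ns.
Leg 2: 380.6 ns is already measured in the laboratory frame.
Leg 3: γ = 1/√(1 − 0.8634²) = 1/√0.2545 = 1.982; Δt_3 = 1.982 × 618.3 = 1226 ns.
Total: 494.0 + 380.6 + 1226 ns.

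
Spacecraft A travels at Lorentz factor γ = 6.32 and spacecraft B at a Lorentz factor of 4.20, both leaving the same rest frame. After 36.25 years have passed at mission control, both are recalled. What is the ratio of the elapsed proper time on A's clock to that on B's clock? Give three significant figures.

τ_A/τ_B = 0.665

A: γ = 6.32. B: γ = 4.20.
τ_A/τ_B = γ_B/γ_A = 4.200/6.320 = 0.6646, so τ_A/τ_B = 0.6646.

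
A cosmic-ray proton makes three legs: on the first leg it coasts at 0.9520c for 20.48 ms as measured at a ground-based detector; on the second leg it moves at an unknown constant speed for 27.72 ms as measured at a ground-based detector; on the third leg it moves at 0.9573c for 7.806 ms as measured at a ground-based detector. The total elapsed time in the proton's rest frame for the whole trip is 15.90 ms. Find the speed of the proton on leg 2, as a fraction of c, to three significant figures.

β = 0.964

Leg 1: γ = 1/√(1 − 0.9520²) = 1/√0.09370 = 3.267; τ_1 = 20.48/3.267 = 6.269 ms.
Leg 2: speed unknown; τ_2 = 27.72/γ_2.
Leg 3: γ = 1/√(1 − 0.9573²) = 1/√0.08358 = 3.459; τ_3 = 7.806/3.459 = 2.257 ms.
Total proper time: 6.269 + τ_2 + 2.257 = 15.90, so τ_2 = 15.90 − 8.526 = 7.374 ms.
γ_2 = 27.72/7.374 = 3.759; β = √(1 − 1/γ²) = √0.9292.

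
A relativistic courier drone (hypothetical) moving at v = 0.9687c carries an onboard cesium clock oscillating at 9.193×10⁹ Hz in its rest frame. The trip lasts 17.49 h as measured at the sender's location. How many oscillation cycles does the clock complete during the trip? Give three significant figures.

γ = 1/√(1 − 0.9687²) = 1/√0.06162 = 4.028
The oscillator's own cycle count is N = f × τ where τ is the proper time aboard the drone. τ = Δt/γ = 17.49/4.028 = 4.342 h = 1.563×10⁴ s.
N = 9.193×10⁹ × 1.563×10⁴ = 1.437×10¹⁴.

N = 1.44×10¹⁴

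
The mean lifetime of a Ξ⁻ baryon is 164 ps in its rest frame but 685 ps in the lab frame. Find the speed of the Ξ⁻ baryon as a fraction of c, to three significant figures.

β = 0.971

γ = Δt/τ₀ = 685/164 = 4.177
β = √(1 − 1/γ²) = √(1 − 0.05732) = √0.9427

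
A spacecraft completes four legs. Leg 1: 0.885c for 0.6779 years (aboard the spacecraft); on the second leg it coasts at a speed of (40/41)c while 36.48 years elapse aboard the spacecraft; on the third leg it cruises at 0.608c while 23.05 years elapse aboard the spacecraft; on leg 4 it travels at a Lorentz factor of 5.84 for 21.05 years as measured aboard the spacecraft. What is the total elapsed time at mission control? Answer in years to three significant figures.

Leg 1: γ = 1/√(1 − 0.885²) = 1/√0.2168 = 2.148; Δt_1 = 2.148 × 0.6779 = 1.456 years.
Leg 2: γ = 1/√(1 − (40/41)²) = 41/9 ≈ 4.556; Δt_2 = 4.556 × 36.48 = 166.2 years.
Leg 3: γ = 1/√(1 − 0.608²) = 1/√0.6303 = 1.260; Δt_3 = 1.260 × 23.05 = 29.03 years.
Leg 4: γ = 5.84; Δt_4 = 5.840 × 21.05 = 122.9 years.
Total: 1.456 + 166.2 + 29.03 + 122.9 years.

Δt = 320 years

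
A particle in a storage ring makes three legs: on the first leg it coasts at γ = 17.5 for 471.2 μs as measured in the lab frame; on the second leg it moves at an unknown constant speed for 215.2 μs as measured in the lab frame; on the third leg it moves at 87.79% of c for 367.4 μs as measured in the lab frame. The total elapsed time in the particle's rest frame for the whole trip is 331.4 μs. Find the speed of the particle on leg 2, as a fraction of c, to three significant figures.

β = 0.802

Leg 1: γ = 17.5; τ_1 = 471.2/17.50 = 26.93 μs.
Leg 2: speed unknown; τ_2 = 215.2/γ_2.
Leg 3: β = 0.8779; γ = 1/√(1 − 0.8779²) = 1/√0.2293 = 2.088; τ_3 = 367.4/2.088 = 175.9 μs.
Total proper time: 26.93 + τ_2 + 175.9 = 331.4, so τ_2 = 331.4 − 202.9 = 128.5 μs.
γ_2 = 215.2/128.5 = 1.674; β = √(1 − 1/γ²) = √0.6432.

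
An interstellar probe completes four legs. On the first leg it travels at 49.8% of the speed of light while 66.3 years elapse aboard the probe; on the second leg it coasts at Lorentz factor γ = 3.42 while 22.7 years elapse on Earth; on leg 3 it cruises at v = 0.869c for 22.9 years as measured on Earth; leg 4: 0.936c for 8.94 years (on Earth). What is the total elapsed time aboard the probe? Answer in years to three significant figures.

τ = 87.4 years

Leg 1: 66.3 years is already measured aboard the probe.
Leg 2: γ = 3.42; τ_2 = 22.7/3.420 = 6.637 years.
Leg 3: γ = 1/√(1 − 0.869²) = 1/√0.2448 = 2.021; τ_3 = 22.9/2.021 = 11.33 years.
Leg 4: γ = 1/√(1 − 0.936²) = 1/√0.1239 = 2.841; τ_4 = 8.94/2.841 = 3.147 years.
Total: 66.30 + 6.637 + 11.33 + 3.147 years.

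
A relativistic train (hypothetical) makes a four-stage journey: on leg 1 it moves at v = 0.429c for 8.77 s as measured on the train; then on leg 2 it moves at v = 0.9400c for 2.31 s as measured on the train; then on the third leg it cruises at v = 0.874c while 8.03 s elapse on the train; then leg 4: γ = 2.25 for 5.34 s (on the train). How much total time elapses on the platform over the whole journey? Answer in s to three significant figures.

Δt = 45.0 s

Leg 1: γ = 1/√(1 − 0.429²) = 1/√0.8160 = 1.107; Δt_1 = 1.107 × 8.77 = 9.709 s.
Leg 2: γ = 1/√(1 − 0.9400²) = 1/√0.1164 = 2.931; Δt_2 = 2.931 × 2.31 = 6.771 s.
Leg 3: γ = 1/√(1 − 0.874²) = 1/√0.2361 = 2.058; Δt_3 = 2.058 × 8.03 = 16.53 s.
Leg 4: γ = 2.25; Δt_4 = 2.250 × 5.34 = 12.02 s.
Total: 9.709 + 6.771 + 16.53 + 12.02 s.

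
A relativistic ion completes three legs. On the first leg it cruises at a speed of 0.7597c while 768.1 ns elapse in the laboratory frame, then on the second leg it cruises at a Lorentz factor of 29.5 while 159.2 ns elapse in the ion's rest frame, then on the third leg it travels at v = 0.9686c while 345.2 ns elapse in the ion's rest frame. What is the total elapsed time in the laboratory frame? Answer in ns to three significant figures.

Leg 1: 768.1 ns is already measured in the laboratory frame.
Leg 2: γ = 29.5; Δt_2 = 29.50 × 159.2 = 4696 ns.
Leg 3: γ = 1/√(1 − 0.9686²) = 1/√0.06181 = 4.022; Δt_3 = 4.022 × 345.2 = 1388 ns.
Total: 768.1 + 4696 + 1388 ns.

Δt = 6850 ns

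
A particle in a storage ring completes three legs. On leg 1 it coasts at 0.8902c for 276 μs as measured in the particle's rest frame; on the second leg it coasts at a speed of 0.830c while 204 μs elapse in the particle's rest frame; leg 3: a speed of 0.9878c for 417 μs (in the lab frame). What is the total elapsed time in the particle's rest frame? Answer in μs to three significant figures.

Leg 1: 276 μs is already measured in the particle's rest frame.
Leg 2: 204 μs is already measured in the particle's rest frame.
Leg 3: γ = 1/√(1 − 0.9878²) = 1/√0.02425 = 6.421; τ_3 = 417/6.421 = 64.94 μs.
Total: 276.0 + 204.0 + 64.94 μs.

τ = 545 μs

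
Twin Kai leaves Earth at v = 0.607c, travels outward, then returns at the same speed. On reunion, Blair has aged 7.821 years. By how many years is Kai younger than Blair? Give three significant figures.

Δt − τ = 1.61 years

γ = 1/√(1 − 0.607²) = 1/√0.6316 = 1.258
Kai's elapsed proper time: τ = 7.821/1.258 = 6.215 years.
Age gap = Δt − τ = 7.821 − 6.215 years.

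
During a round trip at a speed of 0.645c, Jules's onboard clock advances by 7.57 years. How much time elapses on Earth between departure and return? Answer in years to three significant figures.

γ = 1/√(1 − 0.645²) = 1/√0.5840 = 1.309
Earth-frame duration is the dilated interval: Δt = γτ = 1.309 × 7.57 years.

Δt = 9.91 years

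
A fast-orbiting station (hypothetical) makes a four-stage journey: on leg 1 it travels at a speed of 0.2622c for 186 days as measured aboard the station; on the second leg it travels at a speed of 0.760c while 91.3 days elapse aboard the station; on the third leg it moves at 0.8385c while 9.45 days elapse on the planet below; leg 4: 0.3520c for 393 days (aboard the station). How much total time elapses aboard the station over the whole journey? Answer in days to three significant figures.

τ = 675 days

Leg 1: 186 days is already measured aboard the station.
Leg 2: 91.3 days is already measured aboard the station.
Leg 3: γ = 1/√(1 − 0.8385²) = 1/√0.2969 = 1.835; τ_3 = 9.45/1.835 = 5.149 days.
Leg 4: 393 days is already measured aboard the station.
Total: 186.0 + 91.30 + 5.149 + 393.0 days.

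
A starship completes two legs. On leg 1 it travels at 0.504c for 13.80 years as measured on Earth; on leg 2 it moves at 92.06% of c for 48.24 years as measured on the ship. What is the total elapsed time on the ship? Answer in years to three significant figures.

Leg 1: γ = 1/√(1 − 0.504²) = 1/√0.7460 = 1.158; τ_1 = 13.80/1.158 = 11.92 years.
Leg 2: 48.24 years is already measured on the ship.
Total: 11.92 + 48.24 years.

τ = 60.2 years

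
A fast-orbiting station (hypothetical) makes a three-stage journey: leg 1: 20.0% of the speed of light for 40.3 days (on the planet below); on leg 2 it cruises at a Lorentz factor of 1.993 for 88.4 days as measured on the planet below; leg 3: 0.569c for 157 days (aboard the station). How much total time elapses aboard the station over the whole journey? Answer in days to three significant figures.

Leg 1: β = 0.200; γ = 1/√(1 − 0.200²) = 1/√0.9600 = 1.021; τ_1 = 40.3/1.021 = 39.49 days.
Leg 2: γ = 1.993; τ_2 = 88.4/1.993 = 44.36 days.
Leg 3: 157 days is already measured aboard the station.
Total: 39.49 + 44.36 + 157.0 days.

τ = 241 days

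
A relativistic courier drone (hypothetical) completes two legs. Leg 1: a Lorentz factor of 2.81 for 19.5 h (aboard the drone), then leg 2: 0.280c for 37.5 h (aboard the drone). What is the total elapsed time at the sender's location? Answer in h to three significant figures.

Δt = 93.9 h

Leg 1: γ = 2.81; Δt_1 = 2.810 × 19.5 = 54.80 h.
Leg 2: γ = 1/√(1 − 0.280²) = 25/24 ≈ 1.042; Δt_2 = 1.042 × 37.5 = 39.06 h.
Total: 54.80 + 39.06 h.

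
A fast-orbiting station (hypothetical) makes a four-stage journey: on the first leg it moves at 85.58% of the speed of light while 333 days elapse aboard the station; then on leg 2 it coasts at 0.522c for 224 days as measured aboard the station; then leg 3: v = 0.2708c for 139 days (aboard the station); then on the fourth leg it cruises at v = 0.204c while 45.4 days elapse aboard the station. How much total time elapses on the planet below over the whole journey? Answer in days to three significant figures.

Δt = 1100 days

Leg 1: β = 0.8558; γ = 1/√(1 − 0.8558²) = 1/√0.2676 = 1.933; Δt_1 = 1.933 × 333 = 643.7 days.
Leg 2: γ = 1/√(1 − 0.522²) = 1/√0.7275 = 1.172; Δt_2 = 1.172 × 224 = 262.6 days.
Leg 3: γ = 1/√(1 − 0.2708²) = 1/√0.9267 = 1.039; Δt_3 = 1.039 × 139 = 144.4 days.
Leg 4: γ = 1/√(1 − 0.204²) = 1/√0.9584 = 1.021; Δt_4 = 1.021 × 45.4 = 46.38 days.
Total: 643.7 + 262.6 + 144.4 + 46.38 days.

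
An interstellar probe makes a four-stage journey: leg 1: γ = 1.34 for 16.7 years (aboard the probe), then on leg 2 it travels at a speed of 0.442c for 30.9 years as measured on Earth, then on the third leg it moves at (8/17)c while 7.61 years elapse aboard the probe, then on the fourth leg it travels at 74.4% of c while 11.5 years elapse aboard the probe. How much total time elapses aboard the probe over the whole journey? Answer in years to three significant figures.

τ = 63.5 years

Leg 1: 16.7 years is already measured aboard the probe.
Leg 2: γ = 1/√(1 − 0.442²) = 1/√0.8046 = 1.115; τ_2 = 30.9/1.115 = 27.72 years.
Leg 3: 7.61 years is already measured aboard the probe.
Leg 4: 11.5 years is already measured aboard the probe.
Total: 16.70 + 27.72 + 7.610 + 11.50 years.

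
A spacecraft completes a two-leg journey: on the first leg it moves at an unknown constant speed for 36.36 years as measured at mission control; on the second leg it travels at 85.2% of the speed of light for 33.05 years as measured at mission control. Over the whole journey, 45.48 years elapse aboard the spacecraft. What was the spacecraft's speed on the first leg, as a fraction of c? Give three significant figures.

Leg 1: speed unknown; τ_1 = 36.36/γ_1.
Leg 2: β = 0.852; γ = 1/√(1 − 0.852²) = 1/√0.2741 = 1.910; τ_2 = 33.05/1.910 = 17.30 years.
Total proper time: τ_1 + 17.30 = 45.48, so τ_1 = 45.48 − 17.30 = 28.18 years.
γ_1 = 36.36/28.18 = 1.290; β = √(1 − 1/γ²) = √0.3995.

β = 0.632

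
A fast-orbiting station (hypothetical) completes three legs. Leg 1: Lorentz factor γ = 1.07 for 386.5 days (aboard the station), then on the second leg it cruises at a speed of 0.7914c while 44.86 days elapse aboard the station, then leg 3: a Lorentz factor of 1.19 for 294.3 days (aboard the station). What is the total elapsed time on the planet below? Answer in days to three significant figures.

Δt = 837 days

Leg 1: γ = 1.07; Δt_1 = 1.070 × 386.5 = 413.6 days.
Leg 2: γ = 1/√(1 − 0.7914²) = 1/√0.3737 = 1.636; Δt_2 = 1.636 × 44.86 = 73.38 days.
Leg 3: γ = 1.19; Δt_3 = 1.190 × 294.3 = 350.2 days.
Total: 413.6 + 73.38 + 350.2 days.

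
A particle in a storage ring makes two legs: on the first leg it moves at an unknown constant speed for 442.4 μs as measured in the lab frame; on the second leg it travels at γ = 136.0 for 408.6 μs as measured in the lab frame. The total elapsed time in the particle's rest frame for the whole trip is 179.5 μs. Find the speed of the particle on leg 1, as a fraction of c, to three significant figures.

Leg 1: speed unknown; τ_1 = 442.4/γ_1.
Leg 2: γ = 136.0; τ_2 = 408.6/136.0 = 3.004 μs.
Total proper time: τ_1 + 3.004 = 179.5, so τ_1 = 179.5 − 3.004 = 176.5 μs.
γ_1 = 442.4/176.5 = 2.507; β = √(1 − 1/γ²) = √0.8408.

β = 0.917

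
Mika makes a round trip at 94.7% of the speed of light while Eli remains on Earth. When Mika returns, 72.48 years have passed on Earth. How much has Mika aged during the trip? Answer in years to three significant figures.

τ = 23.3 years

β = 0.947; γ = 1/√(1 − 0.947²) = 1/√0.1032 = 3.113
Mika's clock measures proper time along the trip: τ = Δt/γ = 72.48/3.113 years.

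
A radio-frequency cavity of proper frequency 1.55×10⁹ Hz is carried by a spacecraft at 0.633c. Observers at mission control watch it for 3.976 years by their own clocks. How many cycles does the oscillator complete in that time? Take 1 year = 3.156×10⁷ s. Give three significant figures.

N = 1.51×10¹⁷

γ = 1/√(1 − 0.633²) = 1/√0.5993 = 1.292
During 3.976 years of lab time, the oscillator's proper time advances by τ = Δt/γ = 3.976/1.292 = 3.078 years = 9.714×10⁷ s.
N = f × τ = 1.55×10⁹ × 9.714×10⁷ = 1.506×10¹⁷.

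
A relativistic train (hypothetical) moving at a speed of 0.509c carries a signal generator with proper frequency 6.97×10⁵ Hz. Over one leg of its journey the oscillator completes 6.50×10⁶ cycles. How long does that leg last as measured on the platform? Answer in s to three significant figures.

Δt = 10.8 s

γ = 1/√(1 − 0.509²) = 1/√0.7409 = 1.162
Proper time for N cycles: τ = N/f = 6.50×10⁶/(6.97×10⁵) = 9.326×10⁰ s = 9.326 s.
Lab-frame duration Δt = γτ = 1.162 × 9.326 = 10.83 s.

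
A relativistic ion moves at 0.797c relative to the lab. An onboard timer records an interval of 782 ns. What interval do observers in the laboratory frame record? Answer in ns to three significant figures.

γ = 1/√(1 − 0.797²) = 1/√0.3648 = 1.656
The interval measured in the ion's rest frame is the proper time (both events occur at the same place in that frame); the lab-frame interval is Δt = γτ = 1.656 × 782 ns.

Δt = 1290 ns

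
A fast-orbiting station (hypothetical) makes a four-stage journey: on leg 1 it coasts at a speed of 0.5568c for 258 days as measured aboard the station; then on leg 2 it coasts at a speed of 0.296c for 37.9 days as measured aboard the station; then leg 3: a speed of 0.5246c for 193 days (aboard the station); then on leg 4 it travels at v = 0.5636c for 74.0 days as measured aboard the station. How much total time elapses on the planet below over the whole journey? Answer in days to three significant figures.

Leg 1: γ = 1/√(1 − 0.5568²) = 1/√0.6900 = 1.204; Δt_1 = 1.204 × 258 = 310.6 days.
Leg 2: γ = 1/√(1 − 0.296²) = 1/√0.9124 = 1.047; Δt_2 = 1.047 × 37.9 = 39.68 days.
Leg 3: γ = 1/√(1 − 0.5246²) = 1/√0.7248 = 1.175; Δt_3 = 1.175 × 193 = 226.7 days.
Leg 4: γ = 1/√(1 − 0.5636²) = 1/√0.6824 = 1.211; Δt_4 = 1.211 × 74.0 = 89.58 days.
Total: 310.6 + 39.68 + 226.7 + 89.58 days.

Δt = 667 days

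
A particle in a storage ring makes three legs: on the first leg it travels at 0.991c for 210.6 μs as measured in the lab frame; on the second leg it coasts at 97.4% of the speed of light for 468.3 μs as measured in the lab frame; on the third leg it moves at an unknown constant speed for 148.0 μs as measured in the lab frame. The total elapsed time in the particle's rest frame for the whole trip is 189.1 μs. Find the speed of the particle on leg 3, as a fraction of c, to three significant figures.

Leg 1: γ = 1/√(1 − 0.991²) = 1/√0.01792 = 7.470; τ_1 = 210.6/7.470 = 28.19 μs.
Leg 2: β = 0.974; γ = 1/√(1 − 0.974²) = 1/√0.05132 = 4.414; τ_2 = 468.3/4.414 = 106.1 μs.
Leg 3: speed unknown; τ_3 = 148.0/γ_3.
Total proper time: 28.19 + 106.1 + τ_3 = 189.1, so τ_3 = 189.1 − 134.3 = 54.82 μs.
γ_3 = 148.0/54.82 = 2.700; β = √(1 − 1/γ²) = √0.8628.

β = 0.929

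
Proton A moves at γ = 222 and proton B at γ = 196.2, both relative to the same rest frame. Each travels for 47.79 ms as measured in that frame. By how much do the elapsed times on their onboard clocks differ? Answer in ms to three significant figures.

A: γ = 222; τ_A = 47.79/222.0 = 0.2153 ms.
B: γ = 196.2; τ_B = 47.79/196.2 = 0.2436 ms.

|τ_A − τ_B| = 0.0283 ms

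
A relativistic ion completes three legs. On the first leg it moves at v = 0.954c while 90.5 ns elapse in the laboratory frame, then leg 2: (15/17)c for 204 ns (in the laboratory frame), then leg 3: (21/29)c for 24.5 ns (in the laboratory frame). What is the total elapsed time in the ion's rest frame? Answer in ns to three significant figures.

τ = 140 ns

Leg 1: γ = 1/√(1 − 0.954²) = 1/√0.08988 = 3.335; τ_1 = 90.5/3.335 = 27.13 ns.
Leg 2: γ = 1/√(1 − (15/17)²) = 17/8 = 2.125; τ_2 = 204/2.125 = 96.00 ns.
Leg 3: γ = 1/√(1 − (21/29)²) = 29/20 = 1.450; τ_3 = 24.5/1.450 = 16.90 ns.
Total: 27.13 + 96.00 + 16.90 ns.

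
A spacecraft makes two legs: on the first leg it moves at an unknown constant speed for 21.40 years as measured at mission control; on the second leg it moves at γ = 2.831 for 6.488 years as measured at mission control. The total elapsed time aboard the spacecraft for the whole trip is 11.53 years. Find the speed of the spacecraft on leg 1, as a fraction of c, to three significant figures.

Leg 1: speed unknown; τ_1 = 21.40/γ_1.
Leg 2: γ = 2.831; τ_2 = 6.488/2.831 = 2.292 years.
Total proper time: τ_1 + 2.292 = 11.53, so τ_1 = 11.53 − 2.292 = 9.238 years.
γ_1 = 21.40/9.238 = 2.316; β = √(1 − 1/γ²) = √0.8136.

β = 0.902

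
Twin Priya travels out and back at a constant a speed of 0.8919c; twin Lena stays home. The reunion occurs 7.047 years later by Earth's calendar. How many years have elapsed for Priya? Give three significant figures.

γ = 1/√(1 − 0.8919²) = 1/√0.2045 = 2.211
Priya's clock measures proper time along the trip: τ = Δt/γ = 7.047/2.211 years.

τ = 3.19 years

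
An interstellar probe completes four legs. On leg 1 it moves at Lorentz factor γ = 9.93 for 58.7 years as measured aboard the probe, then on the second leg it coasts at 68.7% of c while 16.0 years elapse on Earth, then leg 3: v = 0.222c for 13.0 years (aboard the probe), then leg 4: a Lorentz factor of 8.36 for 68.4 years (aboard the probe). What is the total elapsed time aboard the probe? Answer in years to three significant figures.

Leg 1: 58.7 years is already measured aboard the probe.
Leg 2: β = 0.687; γ = 1/√(1 − 0.687²) = 1/√0.5280 = 1.376; τ_2 = 16.0/1.376 = 11.63 years.
Leg 3: 13.0 years is already measured aboard the probe.
Leg 4: 68.4 years is already measured aboard the probe.
Total: 58.70 + 11.63 + 13.00 + 68.40 years.

τ = 152 years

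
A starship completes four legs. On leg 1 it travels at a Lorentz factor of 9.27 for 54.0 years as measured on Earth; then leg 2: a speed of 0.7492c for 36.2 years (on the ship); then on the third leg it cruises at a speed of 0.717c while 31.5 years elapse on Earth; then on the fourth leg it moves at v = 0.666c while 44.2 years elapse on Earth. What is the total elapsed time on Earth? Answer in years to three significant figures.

Leg 1: 54.0 years is already measured on Earth.
Leg 2: γ = 1/√(1 − 0.7492²) = 1/√0.4387 = 1.510; Δt_2 = 1.510 × 36.2 = 54.65 years.
Leg 3: 31.5 years is already measured on Earth.
Leg 4: 44.2 years is already measured on Earth.
Total: 54.00 + 54.65 + 31.50 + 44.20 years.

Δt = 184 years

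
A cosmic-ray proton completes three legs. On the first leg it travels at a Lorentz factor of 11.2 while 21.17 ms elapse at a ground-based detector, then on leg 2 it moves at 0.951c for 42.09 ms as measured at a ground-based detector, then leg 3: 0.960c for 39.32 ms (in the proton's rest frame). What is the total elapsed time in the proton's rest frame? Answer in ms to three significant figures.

τ = 54.2 ms

Leg 1: γ = 11.2; τ_1 = 21.17/11.20 = 1.890 ms.
Leg 2: γ = 1/√(1 − 0.951²) = 1/√0.09560 = 3.234; τ_2 = 42.09/3.234 = 13.01 ms.
Leg 3: 39.32 ms is already measured in the proton's rest frame.
Total: 1.890 + 13.01 + 39.32 ms.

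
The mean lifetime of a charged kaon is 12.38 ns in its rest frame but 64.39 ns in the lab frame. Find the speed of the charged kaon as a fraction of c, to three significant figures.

β = 0.981

γ = Δt/τ₀ = 64.39/12.38 = 5.201
β = √(1 − 1/γ²) = √(1 − 0.03697) = √0.9630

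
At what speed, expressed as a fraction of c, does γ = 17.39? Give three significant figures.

β = √(1 − 1/γ²) = √(1 − 1/17.39²) = √(1 − 0.003307) = √0.9967

β = 0.998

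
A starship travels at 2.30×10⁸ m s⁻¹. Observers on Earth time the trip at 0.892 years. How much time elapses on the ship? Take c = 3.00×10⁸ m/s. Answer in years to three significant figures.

τ = 0.573 years

β = 2.30×10⁸/3.00×10⁸ = 0.7667; γ = 1/√(1 − 0.7667²) = 1.558
The interval measured on Earth is the dilated one; the clock on the ship measures the proper time τ = Δt/γ = 0.892/1.558 years.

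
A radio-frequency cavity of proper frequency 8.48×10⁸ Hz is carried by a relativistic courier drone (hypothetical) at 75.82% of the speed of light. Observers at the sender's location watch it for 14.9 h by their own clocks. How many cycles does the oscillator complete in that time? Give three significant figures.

β = 0.7582; γ = 1/√(1 − 0.7582²) = 1/√0.4251 = 1.534
During 14.9 h of lab time, the oscillator's proper time advances by τ = Δt/γ = 14.9/1.534 = 9.715 h = 3.497×10⁴ s.
N = f × τ = 8.48×10⁸ × 3.497×10⁴ = 2.966×10¹³.

N = 2.97×10¹³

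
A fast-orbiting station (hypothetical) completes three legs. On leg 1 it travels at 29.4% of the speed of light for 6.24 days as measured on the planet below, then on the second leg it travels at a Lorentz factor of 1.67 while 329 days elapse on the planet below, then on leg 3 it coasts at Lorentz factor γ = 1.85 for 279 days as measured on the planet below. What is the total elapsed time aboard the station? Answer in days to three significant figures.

τ = 354 days

Leg 1: β = 0.294; γ = 1/√(1 − 0.294²) = 1/√0.9136 = 1.046; τ_1 = 6.24/1.046 = 5.964 days.
Leg 2: γ = 1.67; τ_2 = 329/1.670 = 197.0 days.
Leg 3: γ = 1.85; τ_3 = 279/1.850 = 150.8 days.
Total: 5.964 + 197.0 + 150.8 days.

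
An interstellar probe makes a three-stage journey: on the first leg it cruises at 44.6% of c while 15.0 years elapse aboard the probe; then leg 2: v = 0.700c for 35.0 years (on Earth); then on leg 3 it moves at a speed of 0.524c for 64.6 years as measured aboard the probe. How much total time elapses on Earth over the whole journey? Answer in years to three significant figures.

Δt = 128 years

Leg 1: β = 0.446; γ = 1/√(1 − 0.446²) = 1/√0.8011 = 1.117; Δt_1 = 1.117 × 15.0 = 16.76 years.
Leg 2: 35.0 years is already measured on Earth.
Leg 3: γ = 1/√(1 − 0.524²) = 1/√0.7254 = 1.174; Δt_3 = 1.174 × 64.6 = 75.85 years.
Total: 16.76 + 35.00 + 75.85 years.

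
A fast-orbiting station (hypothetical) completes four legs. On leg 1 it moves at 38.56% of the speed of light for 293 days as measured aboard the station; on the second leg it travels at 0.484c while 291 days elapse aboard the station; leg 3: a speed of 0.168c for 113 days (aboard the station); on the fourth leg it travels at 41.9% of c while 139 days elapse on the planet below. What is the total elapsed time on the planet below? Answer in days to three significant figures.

Δt = 904 days

Leg 1: β = 0.3856; γ = 1/√(1 − 0.3856²) = 1/√0.8513 = 1.084; Δt_1 = 1.084 × 293 = 317.6 days.
Leg 2: γ = 1/√(1 − 0.484²) = 1/√0.7657 = 1.143; Δt_2 = 1.143 × 291 = 332.5 days.
Leg 3: γ = 1/√(1 − 0.168²) = 1/√0.9718 = 1.014; Δt_3 = 1.014 × 113 = 114.6 days.
Leg 4: 139 days is already measured on the planet below.
Total: 317.6 + 332.5 + 114.6 + 139.0 days.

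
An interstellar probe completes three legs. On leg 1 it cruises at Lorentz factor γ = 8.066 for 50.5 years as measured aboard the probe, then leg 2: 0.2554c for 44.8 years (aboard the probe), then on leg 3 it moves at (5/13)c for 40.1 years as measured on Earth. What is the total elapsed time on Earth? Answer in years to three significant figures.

Δt = 494 years

Leg 1: γ = 8.066; Δt_1 = 8.066 × 50.5 = 407.3 years.
Leg 2: γ = 1/√(1 − 0.2554²) = 1/√0.9348 = 1.034; Δt_2 = 1.034 × 44.8 = 46.34 years.
Leg 3: 40.1 years is already measured on Earth.
Total: 407.3 + 46.34 + 40.10 years.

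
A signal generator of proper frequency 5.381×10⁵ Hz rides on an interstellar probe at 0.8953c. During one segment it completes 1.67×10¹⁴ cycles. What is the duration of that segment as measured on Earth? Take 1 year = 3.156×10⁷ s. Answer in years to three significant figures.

γ = 1/√(1 − 0.8953²) = 1/√0.1984 = 2.245
Proper time for N cycles: τ = N/f = 1.67×10¹⁴/(5.381×10⁵) = 3.104×10⁸ s = 9.834 years.
Lab-frame duration Δt = γτ = 2.245 × 9.834 = 22.08 years.

Δt = 22.1 years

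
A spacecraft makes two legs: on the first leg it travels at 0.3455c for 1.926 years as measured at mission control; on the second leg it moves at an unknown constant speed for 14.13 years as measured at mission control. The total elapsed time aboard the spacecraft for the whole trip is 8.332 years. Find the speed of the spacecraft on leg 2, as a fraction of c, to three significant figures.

Leg 1: γ = 1/√(1 − 0.3455²) = 1/√0.8806 = 1.066; τ_1 = 1.926/1.066 = 1.807 years.
Leg 2: speed unknown; τ_2 = 14.13/γ_2.
Total proper time: 1.807 + τ_2 = 8.332, so τ_2 = 8.332 − 1.807 = 6.525 years.
γ_2 = 14.13/6.525 = 2.166; β = √(1 − 1/γ²) = √0.7868.

β = 0.887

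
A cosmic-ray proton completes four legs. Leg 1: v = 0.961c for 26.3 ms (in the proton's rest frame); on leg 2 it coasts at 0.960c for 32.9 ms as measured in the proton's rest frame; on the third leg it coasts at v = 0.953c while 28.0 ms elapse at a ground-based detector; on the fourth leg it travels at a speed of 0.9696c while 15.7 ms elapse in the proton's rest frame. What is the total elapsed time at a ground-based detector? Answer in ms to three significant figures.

Δt = 305 ms

Leg 1: γ = 1/√(1 − 0.961²) = 1/√0.07648 = 3.616; Δt_1 = 3.616 × 26.3 = 95.10 ms.
Leg 2: γ = 1/√(1 − 0.960²) = 25/7 ≈ 3.571; Δt_2 = 3.571 × 32.9 = 117.5 ms.
Leg 3: 28.0 ms is already measured at a ground-based detector.
Leg 4: γ = 1/√(1 − 0.9696²) = 1/√0.05988 = 4.087; Δt_4 = 4.087 × 15.7 = 64.16 ms.
Total: 95.10 + 117.5 + 28.00 + 64.16 ms.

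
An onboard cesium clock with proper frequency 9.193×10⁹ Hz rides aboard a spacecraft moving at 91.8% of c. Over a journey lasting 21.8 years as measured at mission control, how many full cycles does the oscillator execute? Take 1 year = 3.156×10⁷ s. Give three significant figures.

N = 2.51×10¹⁸

β = 0.918; γ = 1/√(1 − 0.918²) = 1/√0.1573 = 2.522
The oscillator's own cycle count is N = f × τ where τ is the proper time aboard the spacecraft. τ = Δt/γ = 21.8/2.522 = 8.645 years = 2.729×10⁸ s.
N = 9.193×10⁹ × 2.729×10⁸ = 2.508×10¹⁸.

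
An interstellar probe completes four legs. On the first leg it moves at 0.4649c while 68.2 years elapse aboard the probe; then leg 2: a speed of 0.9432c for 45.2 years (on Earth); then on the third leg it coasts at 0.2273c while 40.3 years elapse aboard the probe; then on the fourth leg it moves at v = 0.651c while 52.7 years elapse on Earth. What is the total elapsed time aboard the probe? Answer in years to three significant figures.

τ = 164 years

Leg 1: 68.2 years is already measured aboard the probe.
Leg 2: γ = 1/√(1 − 0.9432²) = 1/√0.1104 = 3.010; τ_2 = 45.2/3.010 = 15.02 years.
Leg 3: 40.3 years is already measured aboard the probe.
Leg 4: γ = 1/√(1 − 0.651²) = 1/√0.5762 = 1.317; τ_4 = 52.7/1.317 = 40.00 years.
Total: 68.20 + 15.02 + 40.30 + 40.00 years.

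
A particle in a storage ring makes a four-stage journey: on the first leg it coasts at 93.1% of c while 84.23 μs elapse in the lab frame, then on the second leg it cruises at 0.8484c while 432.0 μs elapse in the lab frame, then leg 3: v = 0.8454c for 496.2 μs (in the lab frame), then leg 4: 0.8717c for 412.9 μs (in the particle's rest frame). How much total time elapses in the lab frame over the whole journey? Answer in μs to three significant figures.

Leg 1: 84.23 μs is already measured in the lab frame.
Leg 2: 432.0 μs is already measured in the lab frame.
Leg 3: 496.2 μs is already measured in the lab frame.
Leg 4: γ = 1/√(1 − 0.8717²) = 1/√0.2401 = 2.041; Δt_4 = 2.041 × 412.9 = 842.6 μs.
Total: 84.23 + 432.0 + 496.2 + 842.6 μs.

Δt = 1860 μs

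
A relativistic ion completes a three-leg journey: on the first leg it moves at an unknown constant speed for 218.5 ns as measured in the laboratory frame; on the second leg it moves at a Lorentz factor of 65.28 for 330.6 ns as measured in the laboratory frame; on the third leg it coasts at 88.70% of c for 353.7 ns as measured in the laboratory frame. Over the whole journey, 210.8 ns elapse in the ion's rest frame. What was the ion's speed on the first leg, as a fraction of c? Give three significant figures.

Leg 1: speed unknown; τ_1 = 218.5/γ_1.
Leg 2: γ = 65.28; τ_2 = 330.6/65.28 = 5.064 ns.
Leg 3: β = 0.8870; γ = 1/√(1 − 0.8870²) = 1/√0.2132 = 2.166; τ_3 = 353.7/2.166 = 163.3 ns.
Total proper time: τ_1 + 5.064 + 163.3 = 210.8, so τ_1 = 210.8 − 168.4 = 42.41 ns.
γ_1 = 218.5/42.41 = 5.152; β = √(1 − 1/γ²) = √0.9623.

β = 0.981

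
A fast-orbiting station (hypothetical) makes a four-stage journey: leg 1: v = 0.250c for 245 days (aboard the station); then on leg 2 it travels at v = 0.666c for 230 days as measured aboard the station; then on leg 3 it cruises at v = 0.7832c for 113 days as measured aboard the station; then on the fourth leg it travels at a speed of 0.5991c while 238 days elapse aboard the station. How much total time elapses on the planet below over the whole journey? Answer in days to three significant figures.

Δt = 1040 days

Leg 1: γ = 1/√(1 − 0.250²) = 1/√0.9375 = 1.033; Δt_1 = 1.033 × 245 = 253.0 days.
Leg 2: γ = 1/√(1 − 0.666²) = 1/√0.5564 = 1.341; Δt_2 = 1.341 × 230 = 308.3 days.
Leg 3: γ = 1/√(1 − 0.7832²) = 1/√0.3866 = 1.608; Δt_3 = 1.608 × 113 = 181.7 days.
Leg 4: γ = 1/√(1 − 0.5991²) = 1/√0.6411 = 1.249; Δt_4 = 1.249 × 238 = 297.2 days.
Total: 253.0 + 308.3 + 181.7 + 297.2 days.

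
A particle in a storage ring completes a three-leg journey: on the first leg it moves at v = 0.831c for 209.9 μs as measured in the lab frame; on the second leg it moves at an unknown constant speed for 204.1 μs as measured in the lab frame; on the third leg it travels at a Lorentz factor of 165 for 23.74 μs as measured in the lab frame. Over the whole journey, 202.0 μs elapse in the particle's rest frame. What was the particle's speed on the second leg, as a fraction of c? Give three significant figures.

Leg 1: γ = 1/√(1 − 0.831²) = 1/√0.3094 = 1.798; τ_1 = 209.9/1.798 = 116.8 μs.
Leg 2: speed unknown; τ_2 = 204.1/γ_2.
Leg 3: γ = 165; τ_3 = 23.74/165.0 = 0.1439 μs.
Total proper time: 116.8 + τ_2 + 0.1439 = 202.0, so τ_2 = 202.0 − 116.9 = 85.09 μs.
γ_2 = 204.1/85.09 = 2.399; β = √(1 − 1/γ²) = √0.8262.

β = 0.909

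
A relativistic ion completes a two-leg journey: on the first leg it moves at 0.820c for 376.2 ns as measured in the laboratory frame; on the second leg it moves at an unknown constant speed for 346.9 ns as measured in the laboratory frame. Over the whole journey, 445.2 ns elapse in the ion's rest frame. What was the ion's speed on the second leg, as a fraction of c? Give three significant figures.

Leg 1: γ = 1/√(1 − 0.820²) = 1/√0.3276 = 1.747; τ_1 = 376.2/1.747 = 215.3 ns.
Leg 2: speed unknown; τ_2 = 346.9/γ_2.
Total proper time: 215.3 + τ_2 = 445.2, so τ_2 = 445.2 − 215.3 = 229.9 ns.
γ_2 = 346.9/229.9 = 1.509; β = √(1 − 1/γ²) = √0.5609.

β = 0.749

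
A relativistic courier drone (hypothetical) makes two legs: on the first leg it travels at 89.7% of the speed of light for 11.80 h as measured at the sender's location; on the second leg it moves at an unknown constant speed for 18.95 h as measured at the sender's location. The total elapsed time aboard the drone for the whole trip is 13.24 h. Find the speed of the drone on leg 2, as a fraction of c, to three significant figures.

Leg 1: β = 0.897; γ = 1/√(1 − 0.897²) = 1/√0.1954 = 2.262; τ_1 = 11.80/2.262 = 5.216 h.
Leg 2: speed unknown; τ_2 = 18.95/γ_2.
Total proper time: 5.216 + τ_2 = 13.24, so τ_2 = 13.24 − 5.216 = 8.024 h.
γ_2 = 18.95/8.024 = 2.362; β = √(1 − 1/γ²) = √0.8207.

β = 0.906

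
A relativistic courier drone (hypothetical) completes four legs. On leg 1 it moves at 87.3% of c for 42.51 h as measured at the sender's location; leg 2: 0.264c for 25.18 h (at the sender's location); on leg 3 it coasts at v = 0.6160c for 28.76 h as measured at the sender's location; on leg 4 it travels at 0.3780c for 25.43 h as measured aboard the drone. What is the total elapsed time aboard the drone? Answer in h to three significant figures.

Leg 1: β = 0.873; γ = 1/√(1 − 0.873²) = 1/√0.2379 = 2.050; τ_1 = 42.51/2.050 = 20.73 h.
Leg 2: γ = 1/√(1 − 0.264²) = 1/√0.9303 = 1.037; τ_2 = 25.18/1.037 = 24.29 h.
Leg 3: γ = 1/√(1 − 0.6160²) = 1/√0.6205 = 1.269; τ_3 = 28.76/1.269 = 22.66 h.
Leg 4: 25.43 h is already measured aboard the drone.
Total: 20.73 + 24.29 + 22.66 + 25.43 h.

τ = 93.1 h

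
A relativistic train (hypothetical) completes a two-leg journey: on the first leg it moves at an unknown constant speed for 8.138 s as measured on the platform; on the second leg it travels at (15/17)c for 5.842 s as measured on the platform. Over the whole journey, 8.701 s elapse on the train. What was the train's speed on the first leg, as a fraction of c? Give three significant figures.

β = 0.682

Leg 1: speed unknown; τ_1 = 8.138/γ_1.
Leg 2: γ = 1/√(1 − (15/17)²) = 17/8 = 2.125; τ_2 = 5.842/2.125 = 2.749 s.
Total proper time: τ_1 + 2.749 = 8.701, so τ_1 = 8.701 − 2.749 = 5.952 s.
γ_1 = 8.138/5.952 = 1.367; β = √(1 − 1/γ²) = √0.4651.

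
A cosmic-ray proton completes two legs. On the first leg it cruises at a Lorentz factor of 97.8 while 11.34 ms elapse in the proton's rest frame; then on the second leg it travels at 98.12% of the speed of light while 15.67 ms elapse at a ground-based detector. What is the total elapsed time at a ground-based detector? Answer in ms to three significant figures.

Leg 1: γ = 97.8; Δt_1 = 97.80 × 11.34 = 1109 ms.
Leg 2: 15.67 ms is already measured at a ground-based detector.
Total: 1109 + 15.67 ms.

Δt = 1120 ms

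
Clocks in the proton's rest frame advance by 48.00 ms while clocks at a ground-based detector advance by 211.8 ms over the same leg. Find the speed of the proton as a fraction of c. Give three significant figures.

β = 0.974

The proper time is measured in the proton's rest frame (both events occur at the proton's location); Δt is measured at a ground-based detector. γ = Δt/τ = 211.8/48.00 = 4.413.
β = √(1 − 1/γ²) = √(1 − 0.05136) = √0.9486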